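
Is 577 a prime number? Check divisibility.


Check divisors up to sqrt(577) = 24.0208
No divisors found.
577 is prime.

Yes, 577 is prime


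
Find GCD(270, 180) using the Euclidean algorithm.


270 = 1 * 180 + 90
180 = 2 * 90 + 0
GCD = 90


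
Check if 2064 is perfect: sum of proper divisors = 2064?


Proper divisors of 2064: 1, 2, 3, 4, 6, 8, 12, 16, 24, 43, 48, 86, 129, 172, 258, 344, 516, 688, 1032
Sum = 1 + 2 + 3 + 4 + 6 + 8 + 12 + 16 + 24 + 43 + 48 + 86 + 129 + 172 + 258 + 344 + 516 + 688 + 1032 = 3392

No, 2064 is not perfect (3392 ≠ 2064)


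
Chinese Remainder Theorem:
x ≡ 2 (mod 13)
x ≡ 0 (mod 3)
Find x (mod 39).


M = 13*3 = 39
M1 = M/13 = 3, M2 = M/3 = 13
M1^(-1) mod 13 = 9, M2^(-1) mod 3 = 1
x = 2*3*9 + 0*13*1 = 54
54 mod 39 = 15
Check: 15 mod 13 = 2 ✓, 15 mod 3 = 0 ✓

x ≡ 15 (mod 39)


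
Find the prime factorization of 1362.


1362 / 2 = 681
681 / 3 = 227
227 / 227 = 1
1362 = 2 × 3 × 227


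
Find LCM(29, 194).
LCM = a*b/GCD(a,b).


GCD(29, 194) = 1
LCM = 29*194/1 = 5626/1 = 5626

LCM = 5626


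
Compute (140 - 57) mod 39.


140 - 57 = 83
83 mod 39 = 5


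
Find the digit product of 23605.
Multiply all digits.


2 × 3 × 6 × 0 × 5 = 0


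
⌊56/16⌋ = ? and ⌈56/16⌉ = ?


56/16 = 3.5000
floor = 3
ceil = 4

floor = 3, ceil = 4


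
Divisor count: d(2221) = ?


2221 = 2221^1
d(2221) = (1+1) = 2

2 divisors


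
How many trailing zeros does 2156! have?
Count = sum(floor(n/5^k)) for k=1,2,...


floor(2156/5) = 431
floor(2156/25) = 86
floor(2156/125) = 17
floor(2156/625) = 3
Total = 537

537 trailing zeros


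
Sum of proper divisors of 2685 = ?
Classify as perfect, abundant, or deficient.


Proper divisors: 1, 3, 5, 15, 179, 537, 895
Sum = 1 + 3 + 5 + 15 + 179 + 537 + 895 = 1635
1635 < 2685 → deficient

s(2685) = 1635 (deficient)


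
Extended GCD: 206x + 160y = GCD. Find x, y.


Tabular extended Euclidean (each row: r = 206*s + 160*t):
r=206, s=1, t=0
r=160, s=0, t=1
q=1: r=46, s=1, t=-1   [206*(1) + 160*(-1) = 46]
q=3: r=22, s=-3, t=4   [206*(-3) + 160*(4) = 22]
q=2: r=2, s=7, t=-9   [206*(7) + 160*(-9) = 2]
q=11: r=0, s=-80, t=103   [206*(-80) + 160*(103) = 0]
GCD = 2; from the row with r=2: x=7, y=-9
Check: 206*(7) + 160*(-9) = 1442 - 1440 = 2

GCD = 2, x = 7, y = -9


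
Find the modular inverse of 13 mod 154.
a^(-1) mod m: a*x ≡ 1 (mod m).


Use the extended Euclidean algorithm on (154, 13); each row r = 154*s + 13*t:
r=154, s=1, t=0
r=13, s=0, t=1
q=11: r=11, s=1, t=-11   [154*(1) + 13*(-11) = 11]
q=1: r=2, s=-1, t=12   [154*(-1) + 13*(12) = 2]
q=5: r=1, s=6, t=-71   [154*(6) + 13*(-71) = 1]
q=2: r=0, s=-13, t=154   [154*(-13) + 13*(154) = 0]
GCD = 1 with t = -71, so 13*(-71) ≡ 1 (mod 154)
Inverse = -71 mod 154 = 83
Check: 13 * 83 = 1079 ≡ 1 (mod 154)

13^(-1) ≡ 83 (mod 154)


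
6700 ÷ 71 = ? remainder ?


6700 = 71 * 94 + 26
Check: 6674 + 26 = 6700

q = 94, r = 26


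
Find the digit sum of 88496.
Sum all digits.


8 + 8 + 4 + 9 + 6 = 35


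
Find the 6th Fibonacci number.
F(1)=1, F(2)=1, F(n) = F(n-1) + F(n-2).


Sequence: 1, 1, 2, 3, 5, 8
F(6) = 8


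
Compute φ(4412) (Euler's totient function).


4412 = 2^2 × 1103
Prime factors: 2, 1103
φ(4412) = 4412 × (1-1/2) × (1-1/1103)
= 4412 × 1/2 × 1102/1103 = 2204

φ(4412) = 2204


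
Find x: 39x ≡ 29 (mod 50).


GCD(39, 50) = 1, unique solution
a^(-1) mod 50 = 9
x = 9 * 29 mod 50 = 11

x ≡ 11 (mod 50)


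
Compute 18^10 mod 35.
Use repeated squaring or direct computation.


18^1 mod 35 = 18
18^2 mod 35 = 9
18^3 mod 35 = 22
18^4 mod 35 = 11
18^5 mod 35 = 23
18^6 mod 35 = 29
18^7 mod 35 = 32
18^8 mod 35 = 16
18^9 mod 35 = 8
18^10 mod 35 = 4


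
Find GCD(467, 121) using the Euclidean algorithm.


467 = 3 * 121 + 104
121 = 1 * 104 + 17
104 = 6 * 17 + 2
17 = 8 * 2 + 1
2 = 2 * 1 + 0
GCD = 1


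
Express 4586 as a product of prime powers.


4586 / 2 = 2293
2293 / 2293 = 1
4586 = 2 × 2293


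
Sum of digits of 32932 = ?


3 + 2 + 9 + 3 + 2 = 19


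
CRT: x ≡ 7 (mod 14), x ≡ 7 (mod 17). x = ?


M = 14*17 = 238
M1 = M/14 = 17, M2 = M/17 = 14
M1^(-1) mod 14 = 5, M2^(-1) mod 17 = 11
x = 7*17*5 + 7*14*11 = 1673
1673 mod 238 = 7
Check: 7 mod 14 = 7 ✓, 7 mod 17 = 7 ✓

x ≡ 7 (mod 238)


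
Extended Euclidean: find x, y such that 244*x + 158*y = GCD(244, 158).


Tabular extended Euclidean (each row: r = 244*s + 158*t):
r=244, s=1, t=0
r=158, s=0, t=1
q=1: r=86, s=1, t=-1   [244*(1) + 158*(-1) = 86]
q=1: r=72, s=-1, t=2   [244*(-1) + 158*(2) = 72]
q=1: r=14, s=2, t=-3   [244*(2) + 158*(-3) = 14]
q=5: r=2, s=-11, t=17   [244*(-11) + 158*(17) = 2]
q=7: r=0, s=79, t=-122   [244*(79) + 158*(-122) = 0]
GCD = 2; from the row with r=2: x=-11, y=17
Check: 244*(-11) + 158*(17) = -2684 + 2686 = 2

GCD = 2, x = -11, y = 17


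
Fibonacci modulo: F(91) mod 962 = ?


F(k) mod 962 for k=1..91:
1, 1, 2, 3, 5, 8, 13, 21, 34, 55, 89, 144, 233, 377, 610, 25, 635, 660, 333, 31, 364, 395, 759, 192, 951, 181, 170, 351, 521, 872, 431, 341, 772, 151, 923, 112, 73, 185, 258, 443, 701, 182, 883, 103, 24, 127, 151, 278, 429, 707, 174, 881, 93, 12, 105, 117, 222, 339, 561, 900, 499, 437, 936, 411, 385, 796, 219, 53, 272, 325, 597, 922, 557, 517, 112, 629, 741, 408, 187, 595, 782, 415, 235, 650, 885, 573, 496, 107, 603, 710, 351
F(91) mod 962 = 351


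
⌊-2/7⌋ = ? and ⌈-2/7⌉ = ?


-2/7 = -0.2857
floor = -1
ceil = 0

floor = -1, ceil = 0


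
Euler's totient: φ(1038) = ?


1038 = 2 × 3 × 173
Prime factors: 2, 3, 173
φ(1038) = 1038 × (1-1/2) × (1-1/3) × (1-1/173)
= 1038 × 1/2 × 2/3 × 172/173 = 344

φ(1038) = 344


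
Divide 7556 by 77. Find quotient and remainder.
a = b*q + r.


7556 = 77 * 98 + 10
Check: 7546 + 10 = 7556

q = 98, r = 10


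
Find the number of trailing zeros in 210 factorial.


floor(210/5) = 42
floor(210/25) = 8
floor(210/125) = 1
Total = 51

51 trailing zeros


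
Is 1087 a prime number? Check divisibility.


Check divisors up to sqrt(1087) = 32.9697
No divisors found.
1087 is prime.

Yes, 1087 is prime


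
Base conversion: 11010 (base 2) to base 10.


11010 (base 2) = 26 (decimal)
26 (decimal) = 26 (base 10)


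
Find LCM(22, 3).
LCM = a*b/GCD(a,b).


GCD(22, 3) = 1
LCM = 22*3/1 = 66/1 = 66

LCM = 66


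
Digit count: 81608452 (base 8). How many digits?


81608452 in base 8 = 467237404
Number of digits = 9

9 digits (base 8)


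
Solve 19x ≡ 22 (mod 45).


GCD(19, 45) = 1, unique solution
a^(-1) mod 45 = 19
x = 19 * 22 mod 45 = 13

x ≡ 13 (mod 45)


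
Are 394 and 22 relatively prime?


Euclidean algorithm:
394 = 17 * 22 + 20
22 = 1 * 20 + 2
20 = 10 * 2 + 0
GCD(394, 22) = 2

No, not coprime (GCD = 2)


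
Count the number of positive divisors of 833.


833 = 7^2 × 17^1
d(833) = (2+1) × (1+1) = 6

6 divisors


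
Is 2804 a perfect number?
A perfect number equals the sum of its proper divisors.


Proper divisors of 2804: 1, 2, 4, 701, 1402
Sum = 1 + 2 + 4 + 701 + 1402 = 2110

No, 2804 is not perfect (2110 ≠ 2804)


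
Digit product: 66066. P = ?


6 × 6 × 0 × 6 × 6 = 0


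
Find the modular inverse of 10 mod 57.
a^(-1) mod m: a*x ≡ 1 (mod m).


Use the extended Euclidean algorithm on (57, 10); each row r = 57*s + 10*t:
r=57, s=1, t=0
r=10, s=0, t=1
q=5: r=7, s=1, t=-5   [57*(1) + 10*(-5) = 7]
q=1: r=3, s=-1, t=6   [57*(-1) + 10*(6) = 3]
q=2: r=1, s=3, t=-17   [57*(3) + 10*(-17) = 1]
q=3: r=0, s=-10, t=57   [57*(-10) + 10*(57) = 0]
GCD = 1 with t = -17, so 10*(-17) ≡ 1 (mod 57)
Inverse = -17 mod 57 = 40
Check: 10 * 40 = 400 ≡ 1 (mod 57)

10^(-1) ≡ 40 (mod 57)


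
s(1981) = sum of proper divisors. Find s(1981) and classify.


Proper divisors: 1, 7, 283
Sum = 1 + 7 + 283 = 291
291 < 1981 → deficient

s(1981) = 291 (deficient)


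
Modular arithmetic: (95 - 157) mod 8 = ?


95 - 157 = -62
-62 mod 8 = 2


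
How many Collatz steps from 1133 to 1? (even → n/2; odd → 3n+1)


1133 → 3400 → 1700 → 850 → 425 → 1276 → 638 → 319 → 958 → 479 → 1438 → 719 → 2158 → 1079 → 3238 → 1619 → 4858 → 2429 → 7288 → 3644 → 1822 → 911 → 2734 → 1367 → 4102 → 2051 → 6154 → 3077 → 9232 → 4616 → 2308 → 1154 → 577 → 1732 → 866 → 433 → 1300 → 650 → 325 → 976 → 488 → 244 → 122 → 61 → 184 → 92 → 46 → 23 → 70 → 35 → 106 → 53 → 160 → 80 → 40 → 20 → 10 → 5 → 16 → 8 → 4 → 2 → 1
Total steps = 62

62 steps


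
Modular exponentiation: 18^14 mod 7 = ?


18^1 mod 7 = 4
18^2 mod 7 = 2
18^3 mod 7 = 1
18^4 mod 7 = 4
18^5 mod 7 = 2
18^6 mod 7 = 1
18^7 mod 7 = 4
18^8 mod 7 = 2
18^9 mod 7 = 1
18^10 mod 7 = 4
18^11 mod 7 = 2
18^12 mod 7 = 1
18^13 mod 7 = 4
18^14 mod 7 = 2


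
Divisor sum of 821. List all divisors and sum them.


Divisors of 821: 1, 821
Sum = 1 + 821 = 822

σ(821) = 822


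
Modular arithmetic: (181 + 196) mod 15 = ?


181 + 196 = 377
377 mod 15 = 2


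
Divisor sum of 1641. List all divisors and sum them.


Divisors of 1641: 1, 3, 547, 1641
Sum = 1 + 3 + 547 + 1641 = 2192

σ(1641) = 2192


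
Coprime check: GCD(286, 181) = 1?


Euclidean algorithm:
286 = 1 * 181 + 105
181 = 1 * 105 + 76
105 = 1 * 76 + 29
76 = 2 * 29 + 18
29 = 1 * 18 + 11
18 = 1 * 11 + 7
11 = 1 * 7 + 4
7 = 1 * 4 + 3
4 = 1 * 3 + 1
3 = 3 * 1 + 0
GCD(286, 181) = 1

Yes, coprime (GCD = 1)


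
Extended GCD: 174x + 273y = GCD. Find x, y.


Tabular extended Euclidean (each row: r = 174*s + 273*t):
r=174, s=1, t=0
r=273, s=0, t=1
q=0: r=174, s=1, t=0   [174*(1) + 273*(0) = 174]
q=1: r=99, s=-1, t=1   [174*(-1) + 273*(1) = 99]
q=1: r=75, s=2, t=-1   [174*(2) + 273*(-1) = 75]
q=1: r=24, s=-3, t=2   [174*(-3) + 273*(2) = 24]
q=3: r=3, s=11, t=-7   [174*(11) + 273*(-7) = 3]
q=8: r=0, s=-91, t=58   [174*(-91) + 273*(58) = 0]
GCD = 3; from the row with r=3: x=11, y=-7
Check: 174*(11) + 273*(-7) = 1914 - 1911 = 3

GCD = 3, x = 11, y = -7


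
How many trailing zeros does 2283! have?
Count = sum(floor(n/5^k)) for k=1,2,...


floor(2283/5) = 456
floor(2283/25) = 91
floor(2283/125) = 18
floor(2283/625) = 3
Total = 568

568 trailing zeros


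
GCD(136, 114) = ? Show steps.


136 = 1 * 114 + 22
114 = 5 * 22 + 4
22 = 5 * 4 + 2
4 = 2 * 2 + 0
GCD = 2


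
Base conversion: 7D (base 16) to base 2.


7D (base 16) = 125 (decimal)
125 (decimal) = 1111101 (base 2)


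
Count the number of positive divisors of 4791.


4791 = 3^1 × 1597^1
d(4791) = (1+1) × (1+1) = 4

4 divisors


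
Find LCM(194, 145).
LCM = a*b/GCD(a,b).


GCD(194, 145) = 1
LCM = 194*145/1 = 28130/1 = 28130

LCM = 28130


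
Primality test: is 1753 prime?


Check divisors up to sqrt(1753) = 41.8688
No divisors found.
1753 is prime.

Yes, 1753 is prime


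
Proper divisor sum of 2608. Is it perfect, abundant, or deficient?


Proper divisors: 1, 2, 4, 8, 16, 163, 326, 652, 1304
Sum = 1 + 2 + 4 + 8 + 16 + 163 + 326 + 652 + 1304 = 2476
2476 < 2608 → deficient

s(2608) = 2476 (deficient)


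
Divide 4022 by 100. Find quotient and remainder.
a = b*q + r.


4022 = 100 * 40 + 22
Check: 4000 + 22 = 4022

q = 40, r = 22


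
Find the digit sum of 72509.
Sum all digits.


7 + 2 + 5 + 0 + 9 = 23


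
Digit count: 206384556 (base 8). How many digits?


206384556 in base 8 = 1423226654
Number of digits = 10

10 digits (base 8)


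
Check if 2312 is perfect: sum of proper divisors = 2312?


Proper divisors of 2312: 1, 2, 4, 8, 17, 34, 68, 136, 289, 578, 1156
Sum = 1 + 2 + 4 + 8 + 17 + 34 + 68 + 136 + 289 + 578 + 1156 = 2293

No, 2312 is not perfect (2293 ≠ 2312)


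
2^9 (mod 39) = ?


2^1 mod 39 = 2
2^2 mod 39 = 4
2^3 mod 39 = 8
2^4 mod 39 = 16
2^5 mod 39 = 32
2^6 mod 39 = 25
2^7 mod 39 = 11
2^8 mod 39 = 22
2^9 mod 39 = 5


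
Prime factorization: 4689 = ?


4689 / 3 = 1563
1563 / 3 = 521
521 / 521 = 1
4689 = 3^2 × 521


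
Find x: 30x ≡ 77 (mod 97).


GCD(30, 97) = 1, unique solution
a^(-1) mod 97 = 55
x = 55 * 77 mod 97 = 64

x ≡ 64 (mod 97)


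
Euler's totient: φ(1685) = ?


1685 = 5 × 337
Prime factors: 5, 337
φ(1685) = 1685 × (1-1/5) × (1-1/337)
= 1685 × 4/5 × 336/337 = 1344

φ(1685) = 1344


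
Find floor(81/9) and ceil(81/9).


81/9 = 9.0000
floor = 9
ceil = 9

floor = 9, ceil = 9


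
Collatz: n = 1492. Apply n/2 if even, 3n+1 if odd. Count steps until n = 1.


1492 → 746 → 373 → 1120 → 560 → 280 → 140 → 70 → 35 → 106 → 53 → 160 → 80 → 40 → 20 → 10 → 5 → 16 → 8 → 4 → 2 → 1
Total steps = 21

21 steps


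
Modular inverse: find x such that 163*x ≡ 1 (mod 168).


Use the extended Euclidean algorithm on (168, 163); each row r = 168*s + 163*t:
r=168, s=1, t=0
r=163, s=0, t=1
q=1: r=5, s=1, t=-1   [168*(1) + 163*(-1) = 5]
q=32: r=3, s=-32, t=33   [168*(-32) + 163*(33) = 3]
q=1: r=2, s=33, t=-34   [168*(33) + 163*(-34) = 2]
q=1: r=1, s=-65, t=67   [168*(-65) + 163*(67) = 1]
q=2: r=0, s=163, t=-168   [168*(163) + 163*(-168) = 0]
GCD = 1 with t = 67, so 163*(67) ≡ 1 (mod 168)
Inverse = 67 mod 168 = 67
Check: 163 * 67 = 10921 ≡ 1 (mod 168)

163^(-1) ≡ 67 (mod 168)


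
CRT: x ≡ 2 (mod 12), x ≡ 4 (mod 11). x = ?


M = 12*11 = 132
M1 = M/12 = 11, M2 = M/11 = 12
M1^(-1) mod 12 = 11, M2^(-1) mod 11 = 1
x = 2*11*11 + 4*12*1 = 290
290 mod 132 = 26
Check: 26 mod 12 = 2 ✓, 26 mod 11 = 4 ✓

x ≡ 26 (mod 132)


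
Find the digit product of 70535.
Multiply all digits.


7 × 0 × 5 × 3 × 5 = 0


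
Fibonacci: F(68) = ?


Sequence: 1, 1, 2, 3, 5, 8, 13, 21, 34, 55, 89, 144, 233, 377, 610, 987, 1597, 2584, 4181, 6765, 10946, 17711, 28657, 46368, 75025, 121393, 196418, 317811, 514229, 832040, 1346269, 2178309, 3524578, 5702887, 9227465, 14930352, 24157817, 39088169, 63245986, 102334155, 165580141, 267914296, 433494437, 701408733, 1134903170, 1836311903, 2971215073, 4807526976, 7778742049, 12586269025, 20365011074, 32951280099, 53316291173, 86267571272, 139583862445, 225851433717, 365435296162, 591286729879, 956722026041, 1548008755920, 2504730781961, 4052739537881, 6557470319842, 10610209857723, 17167680177565, 27777890035288, 44945570212853, 72723460248141
F(68) = 72723460248141


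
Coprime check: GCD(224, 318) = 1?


Euclidean algorithm:
318 = 1 * 224 + 94
224 = 2 * 94 + 36
94 = 2 * 36 + 22
36 = 1 * 22 + 14
22 = 1 * 14 + 8
14 = 1 * 8 + 6
8 = 1 * 6 + 2
6 = 3 * 2 + 0
GCD(224, 318) = 2

No, not coprime (GCD = 2)


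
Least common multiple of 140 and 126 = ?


GCD(140, 126) = 14
LCM = 140*126/14 = 17640/14 = 1260

LCM = 1260


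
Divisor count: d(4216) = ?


4216 = 2^3 × 17^1 × 31^1
d(4216) = (3+1) × (1+1) × (1+1) = 16

16 divisors


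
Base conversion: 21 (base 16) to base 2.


21 (base 16) = 33 (decimal)
33 (decimal) = 100001 (base 2)


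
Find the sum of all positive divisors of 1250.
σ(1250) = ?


Divisors of 1250: 1, 2, 5, 10, 25, 50, 125, 250, 625, 1250
Sum = 1 + 2 + 5 + 10 + 25 + 50 + 125 + 250 + 625 + 1250 = 2343

σ(1250) = 2343


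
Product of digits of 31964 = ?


3 × 1 × 9 × 6 × 4 = 648


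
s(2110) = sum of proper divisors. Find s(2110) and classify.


Proper divisors: 1, 2, 5, 10, 211, 422, 1055
Sum = 1 + 2 + 5 + 10 + 211 + 422 + 1055 = 1706
1706 < 2110 → deficient

s(2110) = 1706 (deficient)


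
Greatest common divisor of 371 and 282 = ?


371 = 1 * 282 + 89
282 = 3 * 89 + 15
89 = 5 * 15 + 14
15 = 1 * 14 + 1
14 = 14 * 1 + 0
GCD = 1


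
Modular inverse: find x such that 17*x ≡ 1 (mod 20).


Use the extended Euclidean algorithm on (20, 17); each row r = 20*s + 17*t:
r=20, s=1, t=0
r=17, s=0, t=1
q=1: r=3, s=1, t=-1   [20*(1) + 17*(-1) = 3]
q=5: r=2, s=-5, t=6   [20*(-5) + 17*(6) = 2]
q=1: r=1, s=6, t=-7   [20*(6) + 17*(-7) = 1]
q=2: r=0, s=-17, t=20   [20*(-17) + 17*(20) = 0]
GCD = 1 with t = -7, so 17*(-7) ≡ 1 (mod 20)
Inverse = -7 mod 20 = 13
Check: 17 * 13 = 221 ≡ 1 (mod 20)

17^(-1) ≡ 13 (mod 20)


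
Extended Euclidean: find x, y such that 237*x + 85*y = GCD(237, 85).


Tabular extended Euclidean (each row: r = 237*s + 85*t):
r=237, s=1, t=0
r=85, s=0, t=1
q=2: r=67, s=1, t=-2   [237*(1) + 85*(-2) = 67]
q=1: r=18, s=-1, t=3   [237*(-1) + 85*(3) = 18]
q=3: r=13, s=4, t=-11   [237*(4) + 85*(-11) = 13]
q=1: r=5, s=-5, t=14   [237*(-5) + 85*(14) = 5]
q=2: r=3, s=14, t=-39   [237*(14) + 85*(-39) = 3]
q=1: r=2, s=-19, t=53   [237*(-19) + 85*(53) = 2]
q=1: r=1, s=33, t=-92   [237*(33) + 85*(-92) = 1]
q=2: r=0, s=-85, t=237   [237*(-85) + 85*(237) = 0]
GCD = 1; from the row with r=1: x=33, y=-92
Check: 237*(33) + 85*(-92) = 7821 - 7820 = 1

GCD = 1, x = 33, y = -92


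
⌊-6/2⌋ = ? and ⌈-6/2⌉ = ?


-6/2 = -3.0000
floor = -3
ceil = -3

floor = -3, ceil = -3


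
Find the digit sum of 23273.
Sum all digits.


2 + 3 + 2 + 7 + 3 = 17


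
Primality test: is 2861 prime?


Check divisors up to sqrt(2861) = 53.4883
No divisors found.
2861 is prime.

Yes, 2861 is prime


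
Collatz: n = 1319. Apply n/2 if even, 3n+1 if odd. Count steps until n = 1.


1319 → 3958 → 1979 → 5938 → 2969 → 8908 → 4454 → 2227 → 6682 → 3341 → 10024 → 5012 → 2506 → 1253 → 3760 → 1880 → 940 → 470 → 235 → 706 → 353 → 1060 → 530 → 265 → 796 → 398 → 199 → 598 → 299 → 898 → 449 → 1348 → 674 → 337 → 1012 → 506 → 253 → 760 → 380 → 190 → 95 → 286 → 143 → 430 → 215 → 646 → 323 → 970 → 485 → 1456 → 728 → 364 → 182 → 91 → 274 → 137 → 412 → 206 → 103 → 310 → 155 → 466 → 233 → 700 → 350 → 175 → 526 → 263 → 790 → 395 → 1186 → 593 → 1780 → 890 → 445 → 1336 → 668 → 334 → 167 → 502 → 251 → 754 → 377 → 1132 → 566 → 283 → 850 → 425 → 1276 → 638 → 319 → 958 → 479 → 1438 → 719 → 2158 → 1079 → 3238 → 1619 → 4858 → 2429 → 7288 → 3644 → 1822 → 911 → 2734 → 1367 → 4102 → 2051 → 6154 → 3077 → 9232 → 4616 → 2308 → 1154 → 577 → 1732 → 866 → 433 → 1300 → 650 → 325 → 976 → 488 → 244 → 122 → 61 → 184 → 92 → 46 → 23 → 70 → 35 → 106 → 53 → 160 → 80 → 40 → 20 → 10 → 5 → 16 → 8 → 4 → 2 → 1
Total steps = 145

145 steps


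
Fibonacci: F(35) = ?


Sequence: 1, 1, 2, 3, 5, 8, 13, 21, 34, 55, 89, 144, 233, 377, 610, 987, 1597, 2584, 4181, 6765, 10946, 17711, 28657, 46368, 75025, 121393, 196418, 317811, 514229, 832040, 1346269, 2178309, 3524578, 5702887, 9227465
F(35) = 9227465


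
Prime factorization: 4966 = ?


4966 / 2 = 2483
2483 / 13 = 191
191 / 191 = 1
4966 = 2 × 13 × 191


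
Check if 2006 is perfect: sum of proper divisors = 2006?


Proper divisors of 2006: 1, 2, 17, 34, 59, 118, 1003
Sum = 1 + 2 + 17 + 34 + 59 + 118 + 1003 = 1234

No, 2006 is not perfect (1234 ≠ 2006)


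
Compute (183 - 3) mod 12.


183 - 3 = 180
180 mod 12 = 0


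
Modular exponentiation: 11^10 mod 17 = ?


11^1 mod 17 = 11
11^2 mod 17 = 2
11^3 mod 17 = 5
11^4 mod 17 = 4
11^5 mod 17 = 10
11^6 mod 17 = 8
11^7 mod 17 = 3
11^8 mod 17 = 16
11^9 mod 17 = 6
11^10 mod 17 = 15


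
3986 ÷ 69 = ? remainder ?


3986 = 69 * 57 + 53
Check: 3933 + 53 = 3986

q = 57, r = 53


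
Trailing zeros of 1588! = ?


floor(1588/5) = 317
floor(1588/25) = 63
floor(1588/125) = 12
floor(1588/625) = 2
Total = 394

394 trailing zeros


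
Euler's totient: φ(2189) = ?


2189 = 11 × 199
Prime factors: 11, 199
φ(2189) = 2189 × (1-1/11) × (1-1/199)
= 2189 × 10/11 × 198/199 = 1980

φ(2189) = 1980


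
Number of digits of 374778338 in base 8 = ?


374778338 in base 8 = 2625524742
Number of digits = 10

10 digits (base 8)


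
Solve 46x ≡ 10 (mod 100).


GCD(46, 100) = 2 divides 10
Divide: 23x ≡ 5 (mod 50)
x ≡ 35 (mod 50)


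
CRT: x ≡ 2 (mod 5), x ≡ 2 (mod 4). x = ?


M = 5*4 = 20
M1 = M/5 = 4, M2 = M/4 = 5
M1^(-1) mod 5 = 4, M2^(-1) mod 4 = 1
x = 2*4*4 + 2*5*1 = 42
42 mod 20 = 2
Check: 2 mod 5 = 2 ✓, 2 mod 4 = 2 ✓

x ≡ 2 (mod 20)


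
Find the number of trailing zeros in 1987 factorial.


floor(1987/5) = 397
floor(1987/25) = 79
floor(1987/125) = 15
floor(1987/625) = 3
Total = 494

494 trailing zeros


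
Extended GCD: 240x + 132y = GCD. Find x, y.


Tabular extended Euclidean (each row: r = 240*s + 132*t):
r=240, s=1, t=0
r=132, s=0, t=1
q=1: r=108, s=1, t=-1   [240*(1) + 132*(-1) = 108]
q=1: r=24, s=-1, t=2   [240*(-1) + 132*(2) = 24]
q=4: r=12, s=5, t=-9   [240*(5) + 132*(-9) = 12]
q=2: r=0, s=-11, t=20   [240*(-11) + 132*(20) = 0]
GCD = 12; from the row with r=12: x=5, y=-9
Check: 240*(5) + 132*(-9) = 1200 - 1188 = 12

GCD = 12, x = 5, y = -9


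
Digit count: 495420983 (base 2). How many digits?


495420983 in base 2 = 11101100001111000011000110111
Number of digits = 29

29 digits (base 2)


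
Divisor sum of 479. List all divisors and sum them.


Divisors of 479: 1, 479
Sum = 1 + 479 = 480

σ(479) = 480


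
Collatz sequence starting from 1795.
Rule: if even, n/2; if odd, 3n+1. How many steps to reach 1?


1795 → 5386 → 2693 → 8080 → 4040 → 2020 → 1010 → 505 → 1516 → 758 → 379 → 1138 → 569 → 1708 → 854 → 427 → 1282 → 641 → 1924 → 962 → 481 → 1444 → 722 → 361 → 1084 → 542 → 271 → 814 → 407 → 1222 → 611 → 1834 → 917 → 2752 → 1376 → 688 → 344 → 172 → 86 → 43 → 130 → 65 → 196 → 98 → 49 → 148 → 74 → 37 → 112 → 56 → 28 → 14 → 7 → 22 → 11 → 34 → 17 → 52 → 26 → 13 → 40 → 20 → 10 → 5 → 16 → 8 → 4 → 2 → 1
Total steps = 68

68 steps


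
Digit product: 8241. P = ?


8 × 2 × 4 × 1 = 64


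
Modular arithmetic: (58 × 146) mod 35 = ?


58 × 146 = 8468
8468 mod 35 = 33


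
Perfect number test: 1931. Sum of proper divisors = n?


Proper divisors of 1931: 1
Sum = 1 = 1

No, 1931 is not perfect (1 ≠ 1931)


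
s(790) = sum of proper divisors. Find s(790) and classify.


Proper divisors: 1, 2, 5, 10, 79, 158, 395
Sum = 1 + 2 + 5 + 10 + 79 + 158 + 395 = 650
650 < 790 → deficient

s(790) = 650 (deficient)


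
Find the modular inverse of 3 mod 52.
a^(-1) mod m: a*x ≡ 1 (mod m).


Use the extended Euclidean algorithm on (52, 3); each row r = 52*s + 3*t:
r=52, s=1, t=0
r=3, s=0, t=1
q=17: r=1, s=1, t=-17   [52*(1) + 3*(-17) = 1]
q=3: r=0, s=-3, t=52   [52*(-3) + 3*(52) = 0]
GCD = 1 with t = -17, so 3*(-17) ≡ 1 (mod 52)
Inverse = -17 mod 52 = 35
Check: 3 * 35 = 105 ≡ 1 (mod 52)

3^(-1) ≡ 35 (mod 52)


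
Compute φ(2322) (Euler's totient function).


2322 = 2 × 3^3 × 43
Prime factors: 2, 3, 43
φ(2322) = 2322 × (1-1/2) × (1-1/3) × (1-1/43)
= 2322 × 1/2 × 2/3 × 42/43 = 756

φ(2322) = 756


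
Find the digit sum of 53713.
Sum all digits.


5 + 3 + 7 + 1 + 3 = 19


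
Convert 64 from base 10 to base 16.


64 (base 10) = 64 (decimal)
64 (decimal) = 40 (base 16)


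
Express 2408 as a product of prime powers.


2408 / 2 = 1204
1204 / 2 = 602
602 / 2 = 301
301 / 7 = 43
43 / 43 = 1
2408 = 2^3 × 7 × 43


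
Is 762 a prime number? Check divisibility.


762 / 2 = 381 (exact division)
762 is NOT prime.

No, 762 is not prime


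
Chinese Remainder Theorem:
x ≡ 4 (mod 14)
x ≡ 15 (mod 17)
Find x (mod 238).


M = 14*17 = 238
M1 = M/14 = 17, M2 = M/17 = 14
M1^(-1) mod 14 = 5, M2^(-1) mod 17 = 11
x = 4*17*5 + 15*14*11 = 2650
2650 mod 238 = 32
Check: 32 mod 14 = 4 ✓, 32 mod 17 = 15 ✓

x ≡ 32 (mod 238)


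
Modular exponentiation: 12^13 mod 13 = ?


12^1 mod 13 = 12
12^2 mod 13 = 1
12^3 mod 13 = 12
12^4 mod 13 = 1
12^5 mod 13 = 12
12^6 mod 13 = 1
12^7 mod 13 = 12
12^8 mod 13 = 1
12^9 mod 13 = 12
12^10 mod 13 = 1
12^11 mod 13 = 12
12^12 mod 13 = 1
12^13 mod 13 = 12


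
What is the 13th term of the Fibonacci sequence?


Sequence: 1, 1, 2, 3, 5, 8, 13, 21, 34, 55, 89, 144, 233
F(13) = 233


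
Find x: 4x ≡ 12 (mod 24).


GCD(4, 24) = 4 divides 12
Divide: 1x ≡ 3 (mod 6)
x ≡ 3 (mod 6)


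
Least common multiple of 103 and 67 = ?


GCD(103, 67) = 1
LCM = 103*67/1 = 6901/1 = 6901

LCM = 6901


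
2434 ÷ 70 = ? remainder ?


2434 = 70 * 34 + 54
Check: 2380 + 54 = 2434

q = 34, r = 54


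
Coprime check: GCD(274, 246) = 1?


Euclidean algorithm:
274 = 1 * 246 + 28
246 = 8 * 28 + 22
28 = 1 * 22 + 6
22 = 3 * 6 + 4
6 = 1 * 4 + 2
4 = 2 * 2 + 0
GCD(274, 246) = 2

No, not coprime (GCD = 2)


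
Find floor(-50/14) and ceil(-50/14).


-50/14 = -3.5714
floor = -4
ceil = -3

floor = -4, ceil = -3


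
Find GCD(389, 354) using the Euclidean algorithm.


389 = 1 * 354 + 35
354 = 10 * 35 + 4
35 = 8 * 4 + 3
4 = 1 * 3 + 1
3 = 3 * 1 + 0
GCD = 1


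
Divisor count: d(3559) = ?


3559 = 3559^1
d(3559) = (1+1) = 2

2 divisors


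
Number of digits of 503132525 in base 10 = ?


503132525 has 9 digits in base 10
floor(log10(503132525)) + 1 = floor(8.7017) + 1 = 9

9 digits (base 10)


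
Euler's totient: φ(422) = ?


422 = 2 × 211
Prime factors: 2, 211
φ(422) = 422 × (1-1/2) × (1-1/211)
= 422 × 1/2 × 210/211 = 210

φ(422) = 210


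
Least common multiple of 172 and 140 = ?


GCD(172, 140) = 4
LCM = 172*140/4 = 24080/4 = 6020

LCM = 6020


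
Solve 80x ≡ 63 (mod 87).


GCD(80, 87) = 1, unique solution
a^(-1) mod 87 = 62
x = 62 * 63 mod 87 = 78

x ≡ 78 (mod 87)


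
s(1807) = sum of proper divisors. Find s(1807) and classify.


Proper divisors: 1, 13, 139
Sum = 1 + 13 + 139 = 153
153 < 1807 → deficient

s(1807) = 153 (deficient)


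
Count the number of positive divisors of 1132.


1132 = 2^2 × 283^1
d(1132) = (2+1) × (1+1) = 6

6 divisors


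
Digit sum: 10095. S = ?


1 + 0 + 0 + 9 + 5 = 15


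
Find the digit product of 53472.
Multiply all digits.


5 × 3 × 4 × 7 × 2 = 840


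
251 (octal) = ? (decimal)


251 (base 8) = 169 (decimal)
169 (decimal) = 169 (base 10)


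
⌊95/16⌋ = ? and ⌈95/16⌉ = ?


95/16 = 5.9375
floor = 5
ceil = 6

floor = 5, ceil = 6


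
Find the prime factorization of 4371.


4371 / 3 = 1457
1457 / 31 = 47
47 / 47 = 1
4371 = 3 × 31 × 47


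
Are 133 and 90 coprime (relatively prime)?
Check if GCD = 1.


Euclidean algorithm:
133 = 1 * 90 + 43
90 = 2 * 43 + 4
43 = 10 * 4 + 3
4 = 1 * 3 + 1
3 = 3 * 1 + 0
GCD(133, 90) = 1

Yes, coprime (GCD = 1)


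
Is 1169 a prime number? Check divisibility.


1169 / 7 = 167 (exact division)
1169 is NOT prime.

No, 1169 is not prime


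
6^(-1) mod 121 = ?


Use the extended Euclidean algorithm on (121, 6); each row r = 121*s + 6*t:
r=121, s=1, t=0
r=6, s=0, t=1
q=20: r=1, s=1, t=-20   [121*(1) + 6*(-20) = 1]
q=6: r=0, s=-6, t=121   [121*(-6) + 6*(121) = 0]
GCD = 1 with t = -20, so 6*(-20) ≡ 1 (mod 121)
Inverse = -20 mod 121 = 101
Check: 6 * 101 = 606 ≡ 1 (mod 121)

6^(-1) ≡ 101 (mod 121)


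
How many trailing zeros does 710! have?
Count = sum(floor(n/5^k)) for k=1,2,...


floor(710/5) = 142
floor(710/25) = 28
floor(710/125) = 5
floor(710/625) = 1
Total = 176

176 trailing zeros


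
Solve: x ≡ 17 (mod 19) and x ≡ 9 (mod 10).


M = 19*10 = 190
M1 = M/19 = 10, M2 = M/10 = 19
M1^(-1) mod 19 = 2, M2^(-1) mod 10 = 9
x = 17*10*2 + 9*19*9 = 1879
1879 mod 190 = 169
Check: 169 mod 19 = 17 ✓, 169 mod 10 = 9 ✓

x ≡ 169 (mod 190)


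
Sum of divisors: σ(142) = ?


Divisors of 142: 1, 2, 71, 142
Sum = 1 + 2 + 71 + 142 = 216

σ(142) = 216


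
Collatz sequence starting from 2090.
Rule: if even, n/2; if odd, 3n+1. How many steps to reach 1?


2090 → 1045 → 3136 → 1568 → 784 → 392 → 196 → 98 → 49 → 148 → 74 → 37 → 112 → 56 → 28 → 14 → 7 → 22 → 11 → 34 → 17 → 52 → 26 → 13 → 40 → 20 → 10 → 5 → 16 → 8 → 4 → 2 → 1
Total steps = 32

32 steps


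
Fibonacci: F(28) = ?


Sequence: 1, 1, 2, 3, 5, 8, 13, 21, 34, 55, 89, 144, 233, 377, 610, 987, 1597, 2584, 4181, 6765, 10946, 17711, 28657, 46368, 75025, 121393, 196418, 317811
F(28) = 317811


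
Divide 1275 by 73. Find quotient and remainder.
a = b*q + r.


1275 = 73 * 17 + 34
Check: 1241 + 34 = 1275

q = 17, r = 34


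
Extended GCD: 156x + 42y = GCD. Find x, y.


Tabular extended Euclidean (each row: r = 156*s + 42*t):
r=156, s=1, t=0
r=42, s=0, t=1
q=3: r=30, s=1, t=-3   [156*(1) + 42*(-3) = 30]
q=1: r=12, s=-1, t=4   [156*(-1) + 42*(4) = 12]
q=2: r=6, s=3, t=-11   [156*(3) + 42*(-11) = 6]
q=2: r=0, s=-7, t=26   [156*(-7) + 42*(26) = 0]
GCD = 6; from the row with r=6: x=3, y=-11
Check: 156*(3) + 42*(-11) = 468 - 462 = 6

GCD = 6, x = 3, y = -11


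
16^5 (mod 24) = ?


16^1 mod 24 = 16
16^2 mod 24 = 16
16^3 mod 24 = 16
16^4 mod 24 = 16
16^5 mod 24 = 16


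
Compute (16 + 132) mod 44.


16 + 132 = 148
148 mod 44 = 16


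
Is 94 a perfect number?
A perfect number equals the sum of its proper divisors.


Proper divisors of 94: 1, 2, 47
Sum = 1 + 2 + 47 = 50

No, 94 is not perfect (50 ≠ 94)


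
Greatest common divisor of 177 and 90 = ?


177 = 1 * 90 + 87
90 = 1 * 87 + 3
87 = 29 * 3 + 0
GCD = 3


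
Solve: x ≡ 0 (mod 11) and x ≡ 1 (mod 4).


M = 11*4 = 44
M1 = M/11 = 4, M2 = M/4 = 11
M1^(-1) mod 11 = 3, M2^(-1) mod 4 = 3
x = 0*4*3 + 1*11*3 = 33
33 mod 44 = 33
Check: 33 mod 11 = 0 ✓, 33 mod 4 = 1 ✓

x ≡ 33 (mod 44)


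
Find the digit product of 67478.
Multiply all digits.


6 × 7 × 4 × 7 × 8 = 9408


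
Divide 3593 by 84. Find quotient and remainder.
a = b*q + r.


3593 = 84 * 42 + 65
Check: 3528 + 65 = 3593

q = 42, r = 65


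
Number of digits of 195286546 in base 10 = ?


195286546 has 9 digits in base 10
floor(log10(195286546)) + 1 = floor(8.2907) + 1 = 9

9 digits (base 10)


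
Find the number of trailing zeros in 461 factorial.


floor(461/5) = 92
floor(461/25) = 18
floor(461/125) = 3
Total = 113

113 trailing zeros


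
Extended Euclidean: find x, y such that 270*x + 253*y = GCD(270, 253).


Tabular extended Euclidean (each row: r = 270*s + 253*t):
r=270, s=1, t=0
r=253, s=0, t=1
q=1: r=17, s=1, t=-1   [270*(1) + 253*(-1) = 17]
q=14: r=15, s=-14, t=15   [270*(-14) + 253*(15) = 15]
q=1: r=2, s=15, t=-16   [270*(15) + 253*(-16) = 2]
q=7: r=1, s=-119, t=127   [270*(-119) + 253*(127) = 1]
q=2: r=0, s=253, t=-270   [270*(253) + 253*(-270) = 0]
GCD = 1; from the row with r=1: x=-119, y=127
Check: 270*(-119) + 253*(127) = -32130 + 32131 = 1

GCD = 1, x = -119, y = 127


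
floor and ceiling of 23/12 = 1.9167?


23/12 = 1.9167
floor = 1
ceil = 2

floor = 1, ceil = 2


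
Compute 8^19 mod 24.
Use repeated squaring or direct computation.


8^1 mod 24 = 8
8^2 mod 24 = 16
8^3 mod 24 = 8
8^4 mod 24 = 16
8^5 mod 24 = 8
8^6 mod 24 = 16
8^7 mod 24 = 8
8^8 mod 24 = 16
8^9 mod 24 = 8
8^10 mod 24 = 16
8^11 mod 24 = 8
8^12 mod 24 = 16
8^13 mod 24 = 8
8^14 mod 24 = 16
8^15 mod 24 = 8
8^16 mod 24 = 16
8^17 mod 24 = 8
8^18 mod 24 = 16
8^19 mod 24 = 8


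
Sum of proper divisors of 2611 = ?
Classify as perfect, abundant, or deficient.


Proper divisors: 1, 7, 373
Sum = 1 + 7 + 373 = 381
381 < 2611 → deficient

s(2611) = 381 (deficient)


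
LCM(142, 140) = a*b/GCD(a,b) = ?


GCD(142, 140) = 2
LCM = 142*140/2 = 19880/2 = 9940

LCM = 9940


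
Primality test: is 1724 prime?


1724 / 2 = 862 (exact division)
1724 is NOT prime.

No, 1724 is not prime


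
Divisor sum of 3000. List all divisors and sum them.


Divisors of 3000: 1, 2, 3, 4, 5, 6, 8, 10, 12, 15, 20, 24, 25, 30, 40, 50, 60, 75, 100, 120, 125, 150, 200, 250, 300, 375, 500, 600, 750, 1000, 1500, 3000
Sum = 1 + 2 + 3 + 4 + 5 + 6 + 8 + 10 + 12 + 15 + 20 + 24 + 25 + 30 + 40 + 50 + 60 + 75 + 100 + 120 + 125 + 150 + 200 + 250 + 300 + 375 + 500 + 600 + 750 + 1000 + 1500 + 3000 = 9360

σ(3000) = 9360


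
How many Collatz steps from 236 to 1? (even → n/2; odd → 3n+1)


236 → 118 → 59 → 178 → 89 → 268 → 134 → 67 → 202 → 101 → 304 → 152 → 76 → 38 → 19 → 58 → 29 → 88 → 44 → 22 → 11 → 34 → 17 → 52 → 26 → 13 → 40 → 20 → 10 → 5 → 16 → 8 → 4 → 2 → 1
Total steps = 34

34 steps


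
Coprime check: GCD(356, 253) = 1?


Euclidean algorithm:
356 = 1 * 253 + 103
253 = 2 * 103 + 47
103 = 2 * 47 + 9
47 = 5 * 9 + 2
9 = 4 * 2 + 1
2 = 2 * 1 + 0
GCD(356, 253) = 1

Yes, coprime (GCD = 1)


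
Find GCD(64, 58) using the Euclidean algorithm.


64 = 1 * 58 + 6
58 = 9 * 6 + 4
6 = 1 * 4 + 2
4 = 2 * 2 + 0
GCD = 2


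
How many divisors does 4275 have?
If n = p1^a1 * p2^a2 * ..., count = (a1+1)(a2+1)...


4275 = 3^2 × 5^2 × 19^1
d(4275) = (2+1) × (2+1) × (1+1) = 18

18 divisors


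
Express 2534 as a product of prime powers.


2534 / 2 = 1267
1267 / 7 = 181
181 / 181 = 1
2534 = 2 × 7 × 181


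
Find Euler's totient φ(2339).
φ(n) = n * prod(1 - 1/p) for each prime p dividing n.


2339 = 2339
Prime factors: 2339
φ(2339) = 2339 × (1-1/2339)
= 2339 × 2338/2339 = 2338

φ(2339) = 2338


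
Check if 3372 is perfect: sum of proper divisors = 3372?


Proper divisors of 3372: 1, 2, 3, 4, 6, 12, 281, 562, 843, 1124, 1686
Sum = 1 + 2 + 3 + 4 + 6 + 12 + 281 + 562 + 843 + 1124 + 1686 = 4524

No, 3372 is not perfect (4524 ≠ 3372)


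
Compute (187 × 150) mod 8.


187 × 150 = 28050
28050 mod 8 = 2


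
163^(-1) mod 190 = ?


Use the extended Euclidean algorithm on (190, 163); each row r = 190*s + 163*t:
r=190, s=1, t=0
r=163, s=0, t=1
q=1: r=27, s=1, t=-1   [190*(1) + 163*(-1) = 27]
q=6: r=1, s=-6, t=7   [190*(-6) + 163*(7) = 1]
q=27: r=0, s=163, t=-190   [190*(163) + 163*(-190) = 0]
GCD = 1 with t = 7, so 163*(7) ≡ 1 (mod 190)
Inverse = 7 mod 190 = 7
Check: 163 * 7 = 1141 ≡ 1 (mod 190)

163^(-1) ≡ 7 (mod 190)


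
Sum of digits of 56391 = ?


5 + 6 + 3 + 9 + 1 = 24


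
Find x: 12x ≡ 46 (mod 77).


GCD(12, 77) = 1, unique solution
a^(-1) mod 77 = 45
x = 45 * 46 mod 77 = 68

x ≡ 68 (mod 77)


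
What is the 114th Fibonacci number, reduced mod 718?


F(k) mod 718 for k=1..114:
1, 1, 2, 3, 5, 8, 13, 21, 34, 55, 89, 144, 233, 377, 610, 269, 161, 430, 591, 303, 176, 479, 655, 416, 353, 51, 404, 455, 141, 596, 19, 615, 634, 531, 447, 260, 707, 249, 238, 487, 7, 494, 501, 277, 60, 337, 397, 16, 413, 429, 124, 553, 677, 512, 471, 265, 18, 283, 301, 584, 167, 33, 200, 233, 433, 666, 381, 329, 710, 321, 313, 634, 229, 145, 374, 519, 175, 694, 151, 127, 278, 405, 683, 370, 335, 705, 322, 309, 631, 222, 135, 357, 492, 131, 623, 36, 659, 695, 636, 613, 531, 426, 239, 665, 186, 133, 319, 452, 53, 505, 558, 345, 185, 530
F(114) mod 718 = 530


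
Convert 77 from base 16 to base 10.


77 (base 16) = 119 (decimal)
119 (decimal) = 119 (base 10)


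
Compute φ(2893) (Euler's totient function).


2893 = 11 × 263
Prime factors: 11, 263
φ(2893) = 2893 × (1-1/11) × (1-1/263)
= 2893 × 10/11 × 262/263 = 2620

φ(2893) = 2620


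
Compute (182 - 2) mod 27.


182 - 2 = 180
180 mod 27 = 18


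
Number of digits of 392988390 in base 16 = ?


392988390 in base 16 = 176C86E6
Number of digits = 8

8 digits (base 16)


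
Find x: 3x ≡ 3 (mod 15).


GCD(3, 15) = 3 divides 3
Divide: 1x ≡ 1 (mod 5)
x ≡ 1 (mod 5)


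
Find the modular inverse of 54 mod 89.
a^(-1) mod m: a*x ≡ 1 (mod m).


Use the extended Euclidean algorithm on (89, 54); each row r = 89*s + 54*t:
r=89, s=1, t=0
r=54, s=0, t=1
q=1: r=35, s=1, t=-1   [89*(1) + 54*(-1) = 35]
q=1: r=19, s=-1, t=2   [89*(-1) + 54*(2) = 19]
q=1: r=16, s=2, t=-3   [89*(2) + 54*(-3) = 16]
q=1: r=3, s=-3, t=5   [89*(-3) + 54*(5) = 3]
q=5: r=1, s=17, t=-28   [89*(17) + 54*(-28) = 1]
q=3: r=0, s=-54, t=89   [89*(-54) + 54*(89) = 0]
GCD = 1 with t = -28, so 54*(-28) ≡ 1 (mod 89)
Inverse = -28 mod 89 = 61
Check: 54 * 61 = 3294 ≡ 1 (mod 89)

54^(-1) ≡ 61 (mod 89)


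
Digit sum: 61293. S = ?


6 + 1 + 2 + 9 + 3 = 21


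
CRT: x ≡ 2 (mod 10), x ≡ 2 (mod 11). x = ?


M = 10*11 = 110
M1 = M/10 = 11, M2 = M/11 = 10
M1^(-1) mod 10 = 1, M2^(-1) mod 11 = 10
x = 2*11*1 + 2*10*10 = 222
222 mod 110 = 2
Check: 2 mod 10 = 2 ✓, 2 mod 11 = 2 ✓

x ≡ 2 (mod 110)


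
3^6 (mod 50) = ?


3^1 mod 50 = 3
3^2 mod 50 = 9
3^3 mod 50 = 27
3^4 mod 50 = 31
3^5 mod 50 = 43
3^6 mod 50 = 29


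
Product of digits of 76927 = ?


7 × 6 × 9 × 2 × 7 = 5292


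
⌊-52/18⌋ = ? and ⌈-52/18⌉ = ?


-52/18 = -2.8889
floor = -3
ceil = -2

floor = -3, ceil = -2


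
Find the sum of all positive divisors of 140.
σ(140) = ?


Divisors of 140: 1, 2, 4, 5, 7, 10, 14, 20, 28, 35, 70, 140
Sum = 1 + 2 + 4 + 5 + 7 + 10 + 14 + 20 + 28 + 35 + 70 + 140 = 336

σ(140) = 336


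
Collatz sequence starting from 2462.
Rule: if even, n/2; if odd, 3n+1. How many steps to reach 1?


2462 → 1231 → 3694 → 1847 → 5542 → 2771 → 8314 → 4157 → 12472 → 6236 → 3118 → 1559 → 4678 → 2339 → 7018 → 3509 → 10528 → 5264 → 2632 → 1316 → 658 → 329 → 988 → 494 → 247 → 742 → 371 → 1114 → 557 → 1672 → 836 → 418 → 209 → 628 → 314 → 157 → 472 → 236 → 118 → 59 → 178 → 89 → 268 → 134 → 67 → 202 → 101 → 304 → 152 → 76 → 38 → 19 → 58 → 29 → 88 → 44 → 22 → 11 → 34 → 17 → 52 → 26 → 13 → 40 → 20 → 10 → 5 → 16 → 8 → 4 → 2 → 1
Total steps = 71

71 steps


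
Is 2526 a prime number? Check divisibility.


2526 / 2 = 1263 (exact division)
2526 is NOT prime.

No, 2526 is not prime


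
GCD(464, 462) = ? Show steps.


464 = 1 * 462 + 2
462 = 231 * 2 + 0
GCD = 2


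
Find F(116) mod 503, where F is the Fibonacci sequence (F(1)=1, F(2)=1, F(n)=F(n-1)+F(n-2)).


F(k) mod 503 for k=1..116:
1, 1, 2, 3, 5, 8, 13, 21, 34, 55, 89, 144, 233, 377, 107, 484, 88, 69, 157, 226, 383, 106, 489, 92, 78, 170, 248, 418, 163, 78, 241, 319, 57, 376, 433, 306, 236, 39, 275, 314, 86, 400, 486, 383, 366, 246, 109, 355, 464, 316, 277, 90, 367, 457, 321, 275, 93, 368, 461, 326, 284, 107, 391, 498, 386, 381, 264, 142, 406, 45, 451, 496, 444, 437, 378, 312, 187, 499, 183, 179, 362, 38, 400, 438, 335, 270, 102, 372, 474, 343, 314, 154, 468, 119, 84, 203, 287, 490, 274, 261, 32, 293, 325, 115, 440, 52, 492, 41, 30, 71, 101, 172, 273, 445, 215, 157
F(116) mod 503 = 157


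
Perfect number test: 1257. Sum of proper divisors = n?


Proper divisors of 1257: 1, 3, 419
Sum = 1 + 3 + 419 = 423

No, 1257 is not perfect (423 ≠ 1257)


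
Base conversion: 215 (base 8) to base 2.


215 (base 8) = 141 (decimal)
141 (decimal) = 10001101 (base 2)


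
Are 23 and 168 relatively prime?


Euclidean algorithm:
168 = 7 * 23 + 7
23 = 3 * 7 + 2
7 = 3 * 2 + 1
2 = 2 * 1 + 0
GCD(23, 168) = 1

Yes, coprime (GCD = 1)


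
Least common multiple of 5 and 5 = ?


GCD(5, 5) = 5
LCM = 5*5/5 = 25/5 = 5

LCM = 5


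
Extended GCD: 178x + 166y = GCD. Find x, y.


Tabular extended Euclidean (each row: r = 178*s + 166*t):
r=178, s=1, t=0
r=166, s=0, t=1
q=1: r=12, s=1, t=-1   [178*(1) + 166*(-1) = 12]
q=13: r=10, s=-13, t=14   [178*(-13) + 166*(14) = 10]
q=1: r=2, s=14, t=-15   [178*(14) + 166*(-15) = 2]
q=5: r=0, s=-83, t=89   [178*(-83) + 166*(89) = 0]
GCD = 2; from the row with r=2: x=14, y=-15
Check: 178*(14) + 166*(-15) = 2492 - 2490 = 2

GCD = 2, x = 14, y = -15


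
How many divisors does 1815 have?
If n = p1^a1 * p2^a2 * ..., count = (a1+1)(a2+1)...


1815 = 3^1 × 5^1 × 11^2
d(1815) = (1+1) × (1+1) × (2+1) = 12

12 divisors


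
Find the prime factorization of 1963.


1963 / 13 = 151
151 / 151 = 1
1963 = 13 × 151


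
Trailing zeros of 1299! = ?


floor(1299/5) = 259
floor(1299/25) = 51
floor(1299/125) = 10
floor(1299/625) = 2
Total = 322

322 trailing zeros
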